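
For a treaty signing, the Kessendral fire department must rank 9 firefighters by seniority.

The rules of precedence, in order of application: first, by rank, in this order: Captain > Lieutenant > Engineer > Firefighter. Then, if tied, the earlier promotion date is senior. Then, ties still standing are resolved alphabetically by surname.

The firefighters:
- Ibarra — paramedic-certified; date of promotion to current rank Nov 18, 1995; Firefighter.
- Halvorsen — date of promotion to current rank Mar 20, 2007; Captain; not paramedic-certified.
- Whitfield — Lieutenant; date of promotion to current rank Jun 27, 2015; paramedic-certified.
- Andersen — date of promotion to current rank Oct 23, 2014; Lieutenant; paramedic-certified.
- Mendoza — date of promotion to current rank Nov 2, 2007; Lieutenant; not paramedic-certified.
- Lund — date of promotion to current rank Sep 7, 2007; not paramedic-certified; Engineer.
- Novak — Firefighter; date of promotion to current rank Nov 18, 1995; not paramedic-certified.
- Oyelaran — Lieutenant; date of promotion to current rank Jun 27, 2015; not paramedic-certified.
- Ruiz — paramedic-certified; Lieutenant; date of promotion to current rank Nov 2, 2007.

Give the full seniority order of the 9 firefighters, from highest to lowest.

By rank: Halvorsen (Captain); then Mendoza, Ruiz, Andersen, Oyelaran and Whitfield (Lieutenant); then Lund (Engineer); then Ibarra and Novak (Firefighter).
Among Mendoza, Ruiz, Andersen, Oyelaran and Whitfield, by date of promotion to current rank (earlier first): Mendoza and Ruiz (Nov 2, 2007) before Andersen (Oct 23, 2014) before Oyelaran and Whitfield (Jun 27, 2015).
Among Mendoza and Ruiz, alphabetically by surname: Mendoza before Ruiz.
Among Oyelaran and Whitfield, alphabetically by surname: Oyelaran before Whitfield.
Ibarra and Novak both have date of promotion to current rank Nov 18, 1995, so the next rule applies.
Among Ibarra and Novak, alphabetically by surname: Ibarra before Novak.
Full order: Halvorsen, Mendoza, Ruiz, Andersen, Oyelaran, Whitfield, Lund, Ibarra, Novak.

Halvorsen, Mendoza, Ruiz, Andersen, Oyelaran, Whitfield, Lund, Ibarra, Novak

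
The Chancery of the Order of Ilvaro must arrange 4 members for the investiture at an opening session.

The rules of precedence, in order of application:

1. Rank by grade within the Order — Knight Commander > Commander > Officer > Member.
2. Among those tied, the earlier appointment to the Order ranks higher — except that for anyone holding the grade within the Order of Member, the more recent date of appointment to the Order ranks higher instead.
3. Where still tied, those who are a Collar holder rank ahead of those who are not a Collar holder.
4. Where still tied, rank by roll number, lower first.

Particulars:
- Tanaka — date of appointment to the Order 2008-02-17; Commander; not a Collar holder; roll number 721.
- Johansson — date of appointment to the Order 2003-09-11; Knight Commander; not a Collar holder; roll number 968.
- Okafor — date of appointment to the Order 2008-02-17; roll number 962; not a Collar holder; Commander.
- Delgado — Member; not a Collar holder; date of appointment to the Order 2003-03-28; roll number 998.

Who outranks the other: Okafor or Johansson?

By grade within the Order: Johansson (Knight Commander); then Tanaka and Okafor (Commander); then Delgado (Member).
Tanaka and Okafor both have date of appointment to the Order 2008-02-17, so the next rule applies.
Tanaka and Okafor are each not a Collar holder, so the next rule applies.
Among Tanaka and Okafor, by roll number (lower first): Tanaka (721) before Okafor (962).
So Johansson takes precedence.

Johansson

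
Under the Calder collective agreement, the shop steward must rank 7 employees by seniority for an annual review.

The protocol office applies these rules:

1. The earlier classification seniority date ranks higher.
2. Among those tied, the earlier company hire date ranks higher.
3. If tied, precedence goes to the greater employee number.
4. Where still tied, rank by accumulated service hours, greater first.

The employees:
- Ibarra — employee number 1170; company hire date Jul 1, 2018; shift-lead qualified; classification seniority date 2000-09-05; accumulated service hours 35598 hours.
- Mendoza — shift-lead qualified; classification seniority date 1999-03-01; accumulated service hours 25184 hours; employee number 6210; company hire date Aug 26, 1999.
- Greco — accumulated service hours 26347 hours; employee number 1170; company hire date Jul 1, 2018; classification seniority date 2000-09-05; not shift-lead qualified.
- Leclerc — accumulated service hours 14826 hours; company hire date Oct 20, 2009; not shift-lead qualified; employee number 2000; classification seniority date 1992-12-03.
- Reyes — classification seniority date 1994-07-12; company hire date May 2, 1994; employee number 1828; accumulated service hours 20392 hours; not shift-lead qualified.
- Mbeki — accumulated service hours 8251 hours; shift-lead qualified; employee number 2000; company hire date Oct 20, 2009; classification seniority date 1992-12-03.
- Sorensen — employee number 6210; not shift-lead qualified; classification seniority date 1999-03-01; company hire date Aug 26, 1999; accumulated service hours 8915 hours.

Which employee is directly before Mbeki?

By classification seniority date (earlier first): Leclerc and Mbeki (both 1992-12-03); then Reyes (1994-07-12); then Mendoza and Sorensen (both 1999-03-01); then Ibarra and Greco (both 2000-09-05).
Leclerc and Mbeki both have company hire date Oct 20, 2009, so the next rule applies.
Leclerc and Mbeki both have employee number 2000, so the next rule applies.
Among Leclerc and Mbeki, by accumulated service hours (higher first): Leclerc (14826 hours) before Mbeki (8251 hours).
Mendoza and Sorensen both have company hire date Aug 26, 1999, so the next rule applies.
Mendoza and Sorensen both have employee number 6210, so the next rule applies.
Among Mendoza and Sorensen, by accumulated service hours (higher first): Mendoza (25184 hours) before Sorensen (8915 hours).
Ibarra and Greco both have company hire date Jul 1, 2018, so the next rule applies.
Ibarra and Greco both have employee number 1170, so the next rule applies.
Among Ibarra and Greco, by accumulated service hours (higher first): Ibarra (35598 hours) before Greco (26347 hours).
Order: Leclerc, Mbeki, Reyes, Mendoza, Sorensen, Ibarra, Greco.

Leclerc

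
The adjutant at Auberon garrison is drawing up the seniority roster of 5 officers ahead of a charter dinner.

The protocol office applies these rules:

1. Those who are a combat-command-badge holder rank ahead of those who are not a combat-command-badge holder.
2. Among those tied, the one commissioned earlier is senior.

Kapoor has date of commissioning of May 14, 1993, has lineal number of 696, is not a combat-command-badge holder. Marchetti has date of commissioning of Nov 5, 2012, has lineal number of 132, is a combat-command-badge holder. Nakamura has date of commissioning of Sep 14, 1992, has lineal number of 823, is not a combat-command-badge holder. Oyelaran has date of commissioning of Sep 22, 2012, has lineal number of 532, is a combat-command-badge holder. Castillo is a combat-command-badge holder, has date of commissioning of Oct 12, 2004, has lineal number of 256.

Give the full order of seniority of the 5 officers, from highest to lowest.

By the first rule: Castillo, Oyelaran and Marchetti (each a combat-command-badge holder); then Nakamura and Kapoor (both not a combat-command-badge holder).
Among Castillo, Oyelaran and Marchetti, by date of commissioning (earlier first): Castillo (Oct 12, 2004) before Oyelaran (Sep 22, 2012) before Marchetti (Nov 5, 2012).
Among Nakamura and Kapoor, by date of commissioning (earlier first): Nakamura (Sep 14, 1992) before Kapoor (May 14, 1993).
Full order: Castillo, Oyelaran, Marchetti, Nakamura, Kapoor.

Castillo, Oyelaran, Marchetti, Nakamura, Kapoor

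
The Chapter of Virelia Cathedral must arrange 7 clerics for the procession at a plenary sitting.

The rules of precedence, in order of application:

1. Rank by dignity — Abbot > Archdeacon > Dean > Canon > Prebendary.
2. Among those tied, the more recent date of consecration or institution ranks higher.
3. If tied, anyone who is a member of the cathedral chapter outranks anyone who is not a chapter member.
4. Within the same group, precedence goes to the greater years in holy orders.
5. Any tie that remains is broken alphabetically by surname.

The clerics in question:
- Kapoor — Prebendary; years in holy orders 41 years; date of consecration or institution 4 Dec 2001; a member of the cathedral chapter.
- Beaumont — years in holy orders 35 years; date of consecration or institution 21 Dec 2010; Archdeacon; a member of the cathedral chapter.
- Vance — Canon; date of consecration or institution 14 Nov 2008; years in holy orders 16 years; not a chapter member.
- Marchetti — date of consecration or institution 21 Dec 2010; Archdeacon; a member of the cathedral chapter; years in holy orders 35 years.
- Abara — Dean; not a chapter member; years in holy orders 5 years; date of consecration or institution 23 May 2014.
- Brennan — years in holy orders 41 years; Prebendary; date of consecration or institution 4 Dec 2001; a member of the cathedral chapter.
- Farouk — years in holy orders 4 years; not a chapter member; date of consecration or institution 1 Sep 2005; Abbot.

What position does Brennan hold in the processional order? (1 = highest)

6

By dignity: Farouk (Abbot); then Beaumont and Marchetti (Archdeacon); then Abara (Dean); then Vance (Canon); then Brennan and Kapoor (Prebendary).
Beaumont and Marchetti both have date of consecration or institution 21 Dec 2010, so the next rule applies.
Beaumont and Marchetti are each a member of the cathedral chapter, so the next rule applies.
Beaumont and Marchetti both have years in holy orders 35 years, so the next rule applies.
Among Beaumont and Marchetti, alphabetically by surname: Beaumont before Marchetti.
Brennan and Kapoor both have date of consecration or institution 4 Dec 2001, so the next rule applies.
Brennan and Kapoor are each a member of the cathedral chapter, so the next rule applies.
Brennan and Kapoor both have years in holy orders 41 years, so the next rule applies.
Among Brennan and Kapoor, alphabetically by surname: Brennan before Kapoor.
Order: Farouk, Beaumont, Marchetti, Abara, Vance, Brennan, Kapoor. So position 6.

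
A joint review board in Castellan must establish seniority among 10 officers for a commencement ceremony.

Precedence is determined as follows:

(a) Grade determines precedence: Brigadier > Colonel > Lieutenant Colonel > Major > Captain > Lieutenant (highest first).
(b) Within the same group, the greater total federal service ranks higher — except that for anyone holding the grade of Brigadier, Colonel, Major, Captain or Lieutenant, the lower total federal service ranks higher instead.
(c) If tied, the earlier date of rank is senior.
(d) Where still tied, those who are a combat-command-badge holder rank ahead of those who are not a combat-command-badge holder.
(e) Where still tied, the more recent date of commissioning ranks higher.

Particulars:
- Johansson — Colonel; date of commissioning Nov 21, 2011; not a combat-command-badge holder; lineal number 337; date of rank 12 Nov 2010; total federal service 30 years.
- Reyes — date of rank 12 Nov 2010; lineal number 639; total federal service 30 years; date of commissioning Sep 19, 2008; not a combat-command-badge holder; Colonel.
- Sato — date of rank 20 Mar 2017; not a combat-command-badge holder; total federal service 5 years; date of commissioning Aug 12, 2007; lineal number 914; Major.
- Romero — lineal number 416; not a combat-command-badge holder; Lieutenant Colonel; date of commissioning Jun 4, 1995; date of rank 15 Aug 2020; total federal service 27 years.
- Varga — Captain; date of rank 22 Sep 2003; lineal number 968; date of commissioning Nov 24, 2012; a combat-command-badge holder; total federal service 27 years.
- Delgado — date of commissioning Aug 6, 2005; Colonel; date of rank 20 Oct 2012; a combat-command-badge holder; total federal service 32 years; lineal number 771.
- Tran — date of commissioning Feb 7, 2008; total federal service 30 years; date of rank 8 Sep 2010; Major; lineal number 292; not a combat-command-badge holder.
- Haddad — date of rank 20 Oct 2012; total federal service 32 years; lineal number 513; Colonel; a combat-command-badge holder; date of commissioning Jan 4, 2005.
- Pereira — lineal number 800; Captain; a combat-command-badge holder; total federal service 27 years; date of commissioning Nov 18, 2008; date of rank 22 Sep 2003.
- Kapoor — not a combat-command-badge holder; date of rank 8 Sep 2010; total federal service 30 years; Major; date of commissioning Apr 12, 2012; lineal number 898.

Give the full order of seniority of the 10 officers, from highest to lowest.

By grade: Johansson, Reyes, Delgado and Haddad (Colonel); then Romero (Lieutenant Colonel); then Sato, Kapoor and Tran (Major); then Varga and Pereira (Captain).
Among Johansson, Reyes, Delgado and Haddad, by total federal service (lower first) (reversed rule for this group): Johansson and Reyes (30 years) before Delgado and Haddad (32 years).
Johansson and Reyes both have date of rank 12 Nov 2010, so the next rule applies.
Johansson and Reyes are each not a combat-command-badge holder, so the next rule applies.
Among Johansson and Reyes, by date of commissioning (later first): Johansson (Nov 21, 2011) before Reyes (Sep 19, 2008).
Delgado and Haddad both have date of rank 20 Oct 2012, so the next rule applies.
Delgado and Haddad are each a combat-command-badge holder, so the next rule applies.
Among Delgado and Haddad, by date of commissioning (later first): Delgado (Aug 6, 2005) before Haddad (Jan 4, 2005).
Among Sato, Kapoor and Tran, by total federal service (lower first) (reversed rule for this group): Sato (5 years) before Kapoor and Tran (30 years).
Kapoor and Tran both have date of rank 8 Sep 2010, so the next rule applies.
Kapoor and Tran are each not a combat-command-badge holder, so the next rule applies.
Among Kapoor and Tran, by date of commissioning (later first): Kapoor (Apr 12, 2012) before Tran (Feb 7, 2008).
Varga and Pereira both have total federal service 27 years, so the next rule applies.
Varga and Pereira both have date of rank 22 Sep 2003, so the next rule applies.
Varga and Pereira are each a combat-command-badge holder, so the next rule applies.
Among Varga and Pereira, by date of commissioning (later first): Varga (Nov 24, 2012) before Pereira (Nov 18, 2008).
Full order: Johansson, Reyes, Delgado, Haddad, Romero, Sato, Kapoor, Tran, Varga, Pereira.

Johansson, Reyes, Delgado, Haddad, Romero, Sato, Kapoor, Tran, Varga, Pereira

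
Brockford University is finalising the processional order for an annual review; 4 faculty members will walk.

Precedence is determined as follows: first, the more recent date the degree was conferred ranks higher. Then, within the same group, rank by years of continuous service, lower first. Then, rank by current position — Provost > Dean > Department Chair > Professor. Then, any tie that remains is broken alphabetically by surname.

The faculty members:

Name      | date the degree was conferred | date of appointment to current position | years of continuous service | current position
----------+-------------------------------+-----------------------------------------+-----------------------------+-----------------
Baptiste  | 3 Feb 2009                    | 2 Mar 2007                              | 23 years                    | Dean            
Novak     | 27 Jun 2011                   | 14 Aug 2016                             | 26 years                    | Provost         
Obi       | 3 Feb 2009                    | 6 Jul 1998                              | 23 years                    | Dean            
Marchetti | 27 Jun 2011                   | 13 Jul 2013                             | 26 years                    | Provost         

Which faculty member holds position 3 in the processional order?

By date the degree was conferred (later first): Marchetti and Novak (both 27 Jun 2011); then Baptiste and Obi (both 3 Feb 2009).
Marchetti and Novak both have years of continuous service 26 years, so the next rule applies.
Marchetti and Novak are each Provost, so the next rule applies.
Among Marchetti and Novak, alphabetically by surname: Marchetti before Novak.
Baptiste and Obi both have years of continuous service 23 years, so the next rule applies.
Baptiste and Obi are each Dean, so the next rule applies.
Among Baptiste and Obi, alphabetically by surname: Baptiste before Obi.
Order: Marchetti, Novak, Baptiste, Obi.

Baptiste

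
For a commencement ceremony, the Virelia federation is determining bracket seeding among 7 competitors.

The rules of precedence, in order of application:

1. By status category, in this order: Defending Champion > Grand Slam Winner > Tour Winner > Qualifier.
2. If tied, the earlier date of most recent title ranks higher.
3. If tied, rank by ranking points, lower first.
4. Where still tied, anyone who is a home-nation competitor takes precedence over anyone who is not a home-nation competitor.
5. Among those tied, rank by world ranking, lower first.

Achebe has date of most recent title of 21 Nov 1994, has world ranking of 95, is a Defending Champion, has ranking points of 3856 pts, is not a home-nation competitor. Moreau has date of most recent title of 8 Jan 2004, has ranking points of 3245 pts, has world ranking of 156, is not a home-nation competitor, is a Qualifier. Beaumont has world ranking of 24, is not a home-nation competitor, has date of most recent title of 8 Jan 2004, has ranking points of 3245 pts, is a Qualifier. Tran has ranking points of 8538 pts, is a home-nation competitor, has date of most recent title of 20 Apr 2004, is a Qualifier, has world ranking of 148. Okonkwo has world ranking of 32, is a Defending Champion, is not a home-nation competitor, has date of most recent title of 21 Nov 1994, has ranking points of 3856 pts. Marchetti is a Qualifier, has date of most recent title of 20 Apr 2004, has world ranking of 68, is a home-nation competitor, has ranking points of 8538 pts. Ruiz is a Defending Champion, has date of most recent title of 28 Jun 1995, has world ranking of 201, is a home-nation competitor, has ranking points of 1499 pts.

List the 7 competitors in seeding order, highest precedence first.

By status category: Okonkwo, Achebe and Ruiz (Defending Champion); then Beaumont, Moreau, Marchetti and Tran (Qualifier).
Among Okonkwo, Achebe and Ruiz, by date of most recent title (earlier first): Okonkwo and Achebe (21 Nov 1994) before Ruiz (28 Jun 1995).
Okonkwo and Achebe both have ranking points 3856 pts, so the next rule applies.
Okonkwo and Achebe are each not a home-nation competitor, so the next rule applies.
Among Okonkwo and Achebe, by world ranking (lower first): Okonkwo (32) before Achebe (95).
Among Beaumont, Moreau, Marchetti and Tran, by date of most recent title (earlier first): Beaumont and Moreau (8 Jan 2004) before Marchetti and Tran (20 Apr 2004).
Beaumont and Moreau both have ranking points 3245 pts, so the next rule applies.
Beaumont and Moreau are each not a home-nation competitor, so the next rule applies.
Among Beaumont and Moreau, by world ranking (lower first): Beaumont (24) before Moreau (156).
Marchetti and Tran both have ranking points 8538 pts, so the next rule applies.
Marchetti and Tran are each a home-nation competitor, so the next rule applies.
Among Marchetti and Tran, by world ranking (lower first): Marchetti (68) before Tran (148).
Full order: Okonkwo, Achebe, Ruiz, Beaumont, Moreau, Marchetti, Tran.

Okonkwo, Achebe, Ruiz, Beaumont, Moreau, Marchetti, Tran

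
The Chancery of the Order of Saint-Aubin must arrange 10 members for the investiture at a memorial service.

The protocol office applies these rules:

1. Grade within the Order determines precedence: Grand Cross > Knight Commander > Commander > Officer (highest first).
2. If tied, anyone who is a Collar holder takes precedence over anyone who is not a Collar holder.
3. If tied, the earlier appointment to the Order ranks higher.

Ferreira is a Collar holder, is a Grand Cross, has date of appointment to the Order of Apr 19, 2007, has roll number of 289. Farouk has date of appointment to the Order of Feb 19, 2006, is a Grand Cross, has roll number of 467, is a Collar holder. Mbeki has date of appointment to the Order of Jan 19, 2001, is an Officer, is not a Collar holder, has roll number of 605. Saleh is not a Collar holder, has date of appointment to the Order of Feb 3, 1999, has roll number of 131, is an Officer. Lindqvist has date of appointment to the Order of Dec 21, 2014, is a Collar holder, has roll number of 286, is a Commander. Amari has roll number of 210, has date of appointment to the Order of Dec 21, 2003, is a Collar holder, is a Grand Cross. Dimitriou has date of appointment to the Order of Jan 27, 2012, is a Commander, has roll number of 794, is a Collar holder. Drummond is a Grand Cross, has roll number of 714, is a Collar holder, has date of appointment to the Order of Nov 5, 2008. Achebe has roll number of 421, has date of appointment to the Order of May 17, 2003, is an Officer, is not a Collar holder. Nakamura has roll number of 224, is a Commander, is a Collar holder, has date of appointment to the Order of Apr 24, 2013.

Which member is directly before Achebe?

Mbeki

By grade within the Order: Amari, Farouk, Ferreira and Drummond (Grand Cross); then Dimitriou, Nakamura and Lindqvist (Commander); then Saleh, Mbeki and Achebe (Officer).
Amari, Farouk, Ferreira and Drummond are each a Collar holder, so the next rule applies.
Among Amari, Farouk, Ferreira and Drummond, by date of appointment to the Order (earlier first): Amari (Dec 21, 2003) before Farouk (Feb 19, 2006) before Ferreira (Apr 19, 2007) before Drummond (Nov 5, 2008).
Dimitriou, Nakamura and Lindqvist are each a Collar holder, so the next rule applies.
Among Dimitriou, Nakamura and Lindqvist, by date of appointment to the Order (earlier first): Dimitriou (Jan 27, 2012) before Nakamura (Apr 24, 2013) before Lindqvist (Dec 21, 2014).
Saleh, Mbeki and Achebe are each not a Collar holder, so the next rule applies.
Among Saleh, Mbeki and Achebe, by date of appointment to the Order (earlier first): Saleh (Feb 3, 1999) before Mbeki (Jan 19, 2001) before Achebe (May 17, 2003).
Order: Amari, Farouk, Ferreira, Drummond, Dimitriou, Nakamura, Lindqvist, Saleh, Mbeki, Achebe.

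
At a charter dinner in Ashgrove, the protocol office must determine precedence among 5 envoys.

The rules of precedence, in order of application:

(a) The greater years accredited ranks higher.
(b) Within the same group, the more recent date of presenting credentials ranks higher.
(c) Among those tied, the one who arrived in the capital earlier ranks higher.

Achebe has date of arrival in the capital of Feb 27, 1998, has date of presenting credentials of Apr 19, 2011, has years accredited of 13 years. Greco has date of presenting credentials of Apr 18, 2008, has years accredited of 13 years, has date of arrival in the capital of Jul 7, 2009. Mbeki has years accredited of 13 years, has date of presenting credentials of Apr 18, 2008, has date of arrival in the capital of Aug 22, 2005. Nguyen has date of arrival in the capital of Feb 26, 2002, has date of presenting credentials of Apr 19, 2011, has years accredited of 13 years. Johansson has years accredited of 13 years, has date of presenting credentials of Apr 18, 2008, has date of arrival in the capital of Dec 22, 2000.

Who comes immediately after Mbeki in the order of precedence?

Greco

By years accredited (higher first): Achebe, Nguyen, Johansson, Mbeki and Greco (each 13 years).
Among Achebe, Nguyen, Johansson, Mbeki and Greco, by date of presenting credentials (later first): Achebe and Nguyen (Apr 19, 2011) before Johansson, Mbeki and Greco (Apr 18, 2008).
Among Achebe and Nguyen, by date of arrival in the capital (earlier first): Achebe (Feb 27, 1998) before Nguyen (Feb 26, 2002).
Among Johansson, Mbeki and Greco, by date of arrival in the capital (earlier first): Johansson (Dec 22, 2000) before Mbeki (Aug 22, 2005) before Greco (Jul 7, 2009).
Order: Achebe, Nguyen, Johansson, Mbeki, Greco.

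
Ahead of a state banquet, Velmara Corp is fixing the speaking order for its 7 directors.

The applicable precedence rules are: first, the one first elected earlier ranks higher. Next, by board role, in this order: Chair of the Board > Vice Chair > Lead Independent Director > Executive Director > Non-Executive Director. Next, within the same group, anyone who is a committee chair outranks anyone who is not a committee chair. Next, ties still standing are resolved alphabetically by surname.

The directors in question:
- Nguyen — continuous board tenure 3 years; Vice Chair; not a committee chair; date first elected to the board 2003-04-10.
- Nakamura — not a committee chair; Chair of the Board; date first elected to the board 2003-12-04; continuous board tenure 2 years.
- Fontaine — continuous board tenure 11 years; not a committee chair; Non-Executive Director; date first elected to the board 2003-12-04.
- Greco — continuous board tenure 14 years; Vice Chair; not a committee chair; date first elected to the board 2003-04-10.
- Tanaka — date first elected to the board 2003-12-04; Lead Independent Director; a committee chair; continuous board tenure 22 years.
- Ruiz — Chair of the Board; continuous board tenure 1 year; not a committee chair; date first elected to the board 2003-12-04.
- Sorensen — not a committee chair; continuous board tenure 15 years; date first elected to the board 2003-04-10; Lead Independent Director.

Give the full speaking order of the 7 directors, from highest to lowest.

By date first elected to the board (earlier first): Greco, Nguyen and Sorensen (each 2003-04-10); then Nakamura, Ruiz, Tanaka and Fontaine (each 2003-12-04).
Among Greco, Nguyen and Sorensen, by board role: Greco and Nguyen (Vice Chair) before Sorensen (Lead Independent Director).
Greco and Nguyen are each not a committee chair, so the next rule applies.
Among Greco and Nguyen, alphabetically by surname: Greco before Nguyen.
Among Nakamura, Ruiz, Tanaka and Fontaine, by board role: Nakamura and Ruiz (Chair of the Board) before Tanaka (Lead Independent Director) before Fontaine (Non-Executive Director).
Nakamura and Ruiz are each not a committee chair, so the next rule applies.
Among Nakamura and Ruiz, alphabetically by surname: Nakamura before Ruiz.
Full order: Greco, Nguyen, Sorensen, Nakamura, Ruiz, Tanaka, Fontaine.

Greco, Nguyen, Sorensen, Nakamura, Ruiz, Tanaka, Fontaine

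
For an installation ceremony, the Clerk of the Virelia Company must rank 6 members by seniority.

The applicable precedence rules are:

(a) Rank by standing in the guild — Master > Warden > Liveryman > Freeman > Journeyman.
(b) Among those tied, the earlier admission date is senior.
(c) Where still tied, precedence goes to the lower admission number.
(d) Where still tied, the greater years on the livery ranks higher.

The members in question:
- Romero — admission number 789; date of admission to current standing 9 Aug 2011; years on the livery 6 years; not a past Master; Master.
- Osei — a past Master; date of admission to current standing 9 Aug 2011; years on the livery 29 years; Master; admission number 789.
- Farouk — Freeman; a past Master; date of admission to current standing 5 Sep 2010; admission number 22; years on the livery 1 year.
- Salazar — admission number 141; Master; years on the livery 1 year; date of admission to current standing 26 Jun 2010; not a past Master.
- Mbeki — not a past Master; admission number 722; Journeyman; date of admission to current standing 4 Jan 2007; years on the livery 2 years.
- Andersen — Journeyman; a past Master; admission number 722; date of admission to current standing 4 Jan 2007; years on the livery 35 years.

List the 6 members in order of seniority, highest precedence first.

By standing in the guild: Salazar, Osei and Romero (Master); then Farouk (Freeman); then Andersen and Mbeki (Journeyman).
Among Salazar, Osei and Romero, by date of admission to current standing (earlier first): Salazar (26 Jun 2010) before Osei and Romero (9 Aug 2011).
Osei and Romero both have admission number 789, so the next rule applies.
Among Osei and Romero, by years on the livery (higher first): Osei (29 years) before Romero (6 years).
Andersen and Mbeki both have date of admission to current standing 4 Jan 2007, so the next rule applies.
Andersen and Mbeki both have admission number 722, so the next rule applies.
Among Andersen and Mbeki, by years on the livery (higher first): Andersen (35 years) before Mbeki (2 years).
Full order: Salazar, Osei, Romero, Farouk, Andersen, Mbeki.

Salazar, Osei, Romero, Farouk, Andersen, Mbeki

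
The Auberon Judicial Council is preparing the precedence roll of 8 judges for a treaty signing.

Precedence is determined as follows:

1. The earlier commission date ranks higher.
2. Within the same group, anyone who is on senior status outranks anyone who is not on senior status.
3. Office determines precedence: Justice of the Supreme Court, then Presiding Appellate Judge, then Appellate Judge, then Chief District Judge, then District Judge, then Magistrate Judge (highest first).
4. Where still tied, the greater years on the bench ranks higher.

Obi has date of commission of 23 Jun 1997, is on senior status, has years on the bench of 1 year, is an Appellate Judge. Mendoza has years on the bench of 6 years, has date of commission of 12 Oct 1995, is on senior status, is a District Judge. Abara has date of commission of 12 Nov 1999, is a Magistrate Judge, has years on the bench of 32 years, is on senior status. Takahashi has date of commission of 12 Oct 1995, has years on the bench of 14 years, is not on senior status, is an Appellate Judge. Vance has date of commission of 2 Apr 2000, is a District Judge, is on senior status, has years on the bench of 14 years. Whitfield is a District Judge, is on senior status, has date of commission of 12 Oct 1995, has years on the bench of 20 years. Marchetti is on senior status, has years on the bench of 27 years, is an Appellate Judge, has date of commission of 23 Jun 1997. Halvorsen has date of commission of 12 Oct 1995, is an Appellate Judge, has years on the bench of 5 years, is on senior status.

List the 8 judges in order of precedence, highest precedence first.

By date of commission (earlier first): Halvorsen, Whitfield, Mendoza and Takahashi (each 12 Oct 1995); then Marchetti and Obi (both 23 Jun 1997); then Abara (12 Nov 1999); then Vance (2 Apr 2000).
Among Halvorsen, Whitfield, Mendoza and Takahashi, on senior status before not on senior status: Halvorsen, Whitfield and Mendoza (on senior status) before Takahashi (not on senior status).
Among Halvorsen, Whitfield and Mendoza, by office: Halvorsen (Appellate Judge) before Whitfield and Mendoza (District Judge).
Among Whitfield and Mendoza, by years on the bench (higher first): Whitfield (20 years) before Mendoza (6 years).
Marchetti and Obi are each on senior status, so the next rule applies.
Marchetti and Obi are each Appellate Judge, so the next rule applies.
Among Marchetti and Obi, by years on the bench (higher first): Marchetti (27 years) before Obi (1 year).
Full order: Halvorsen, Whitfield, Mendoza, Takahashi, Marchetti, Obi, Abara, Vance.

Halvorsen, Whitfield, Mendoza, Takahashi, Marchetti, Obi, Abara, Vance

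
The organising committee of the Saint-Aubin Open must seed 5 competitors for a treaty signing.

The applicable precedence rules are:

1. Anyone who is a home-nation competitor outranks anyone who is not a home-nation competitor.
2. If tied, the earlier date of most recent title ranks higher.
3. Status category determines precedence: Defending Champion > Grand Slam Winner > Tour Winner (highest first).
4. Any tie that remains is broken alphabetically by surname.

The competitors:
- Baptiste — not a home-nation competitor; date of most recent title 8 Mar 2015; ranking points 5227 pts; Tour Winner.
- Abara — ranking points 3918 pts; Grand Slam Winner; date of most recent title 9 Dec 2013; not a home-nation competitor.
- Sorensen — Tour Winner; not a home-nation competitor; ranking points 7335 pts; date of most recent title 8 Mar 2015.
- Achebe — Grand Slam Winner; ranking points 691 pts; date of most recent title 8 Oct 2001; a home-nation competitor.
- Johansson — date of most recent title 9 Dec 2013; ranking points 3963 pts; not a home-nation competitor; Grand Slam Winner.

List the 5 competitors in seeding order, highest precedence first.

Achebe, Abara, Johansson, Baptiste, Sorensen

By the first rule: Achebe (a home-nation competitor); then Abara, Johansson, Baptiste and Sorensen (each not a home-nation competitor).
Among Abara, Johansson, Baptiste and Sorensen, by date of most recent title (earlier first): Abara and Johansson (9 Dec 2013) before Baptiste and Sorensen (8 Mar 2015).
Abara and Johansson are each Grand Slam Winner, so the next rule applies.
Among Abara and Johansson, alphabetically by surname: Abara before Johansson.
Baptiste and Sorensen are each Tour Winner, so the next rule applies.
Among Baptiste and Sorensen, alphabetically by surname: Baptiste before Sorensen.
Full order: Achebe, Abara, Johansson, Baptiste, Sorensen.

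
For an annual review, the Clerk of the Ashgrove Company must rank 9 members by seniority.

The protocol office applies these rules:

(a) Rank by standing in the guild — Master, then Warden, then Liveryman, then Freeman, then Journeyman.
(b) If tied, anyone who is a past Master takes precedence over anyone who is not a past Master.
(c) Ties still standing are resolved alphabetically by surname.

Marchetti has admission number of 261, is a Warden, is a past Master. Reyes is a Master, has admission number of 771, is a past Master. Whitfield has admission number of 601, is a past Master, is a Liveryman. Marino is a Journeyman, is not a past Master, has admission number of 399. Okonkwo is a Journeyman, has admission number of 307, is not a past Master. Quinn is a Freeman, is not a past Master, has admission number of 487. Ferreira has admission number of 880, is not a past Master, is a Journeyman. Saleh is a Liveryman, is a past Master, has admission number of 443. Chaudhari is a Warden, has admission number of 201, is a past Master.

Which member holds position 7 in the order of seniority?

Ferreira

By standing in the guild: Reyes (Master); then Chaudhari and Marchetti (Warden); then Saleh and Whitfield (Liveryman); then Quinn (Freeman); then Ferreira, Marino and Okonkwo (Journeyman).
Chaudhari and Marchetti are each a past Master, so the next rule applies.
Among Chaudhari and Marchetti, alphabetically by surname: Chaudhari before Marchetti.
Saleh and Whitfield are each a past Master, so the next rule applies.
Among Saleh and Whitfield, alphabetically by surname: Saleh before Whitfield.
Ferreira, Marino and Okonkwo are each not a past Master, so the next rule applies.
Among Ferreira, Marino and Okonkwo, alphabetically by surname: Ferreira before Marino before Okonkwo.
Order: Reyes, Chaudhari, Marchetti, Saleh, Whitfield, Quinn, Ferreira, Marino, Okonkwo.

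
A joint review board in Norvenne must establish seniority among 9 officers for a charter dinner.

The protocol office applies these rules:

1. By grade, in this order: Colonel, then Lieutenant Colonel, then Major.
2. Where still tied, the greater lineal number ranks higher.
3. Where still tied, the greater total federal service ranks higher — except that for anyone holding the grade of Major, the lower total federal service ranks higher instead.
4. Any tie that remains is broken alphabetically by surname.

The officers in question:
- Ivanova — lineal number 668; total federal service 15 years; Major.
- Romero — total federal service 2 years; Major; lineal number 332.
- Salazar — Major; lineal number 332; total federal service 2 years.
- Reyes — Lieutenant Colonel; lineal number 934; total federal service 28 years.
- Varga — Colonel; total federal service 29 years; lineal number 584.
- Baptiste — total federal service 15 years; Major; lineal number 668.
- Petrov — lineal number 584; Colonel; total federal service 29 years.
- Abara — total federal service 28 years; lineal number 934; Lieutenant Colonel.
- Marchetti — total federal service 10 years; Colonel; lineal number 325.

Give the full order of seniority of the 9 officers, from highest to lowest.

By grade: Petrov, Varga and Marchetti (Colonel); then Abara and Reyes (Lieutenant Colonel); then Baptiste, Ivanova, Romero and Salazar (Major).
Among Petrov, Varga and Marchetti, by lineal number (higher first): Petrov and Varga (584) before Marchetti (325).
Petrov and Varga both have total federal service 29 years, so the next rule applies.
Among Petrov and Varga, alphabetically by surname: Petrov before Varga.
Abara and Reyes both have lineal number 934, so the next rule applies.
Abara and Reyes both have total federal service 28 years, so the next rule applies.
Among Abara and Reyes, alphabetically by surname: Abara before Reyes.
Among Baptiste, Ivanova, Romero and Salazar, by lineal number (higher first): Baptiste and Ivanova (668) before Romero and Salazar (332).
Baptiste and Ivanova both have total federal service 15 years, so the next rule applies.
Among Baptiste and Ivanova, alphabetically by surname: Baptiste before Ivanova.
Romero and Salazar both have total federal service 2 years, so the next rule applies.
Among Romero and Salazar, alphabetically by surname: Romero before Salazar.
Full order: Petrov, Varga, Marchetti, Abara, Reyes, Baptiste, Ivanova, Romero, Salazar.

Petrov, Varga, Marchetti, Abara, Reyes, Baptiste, Ivanova, Romero, Salazar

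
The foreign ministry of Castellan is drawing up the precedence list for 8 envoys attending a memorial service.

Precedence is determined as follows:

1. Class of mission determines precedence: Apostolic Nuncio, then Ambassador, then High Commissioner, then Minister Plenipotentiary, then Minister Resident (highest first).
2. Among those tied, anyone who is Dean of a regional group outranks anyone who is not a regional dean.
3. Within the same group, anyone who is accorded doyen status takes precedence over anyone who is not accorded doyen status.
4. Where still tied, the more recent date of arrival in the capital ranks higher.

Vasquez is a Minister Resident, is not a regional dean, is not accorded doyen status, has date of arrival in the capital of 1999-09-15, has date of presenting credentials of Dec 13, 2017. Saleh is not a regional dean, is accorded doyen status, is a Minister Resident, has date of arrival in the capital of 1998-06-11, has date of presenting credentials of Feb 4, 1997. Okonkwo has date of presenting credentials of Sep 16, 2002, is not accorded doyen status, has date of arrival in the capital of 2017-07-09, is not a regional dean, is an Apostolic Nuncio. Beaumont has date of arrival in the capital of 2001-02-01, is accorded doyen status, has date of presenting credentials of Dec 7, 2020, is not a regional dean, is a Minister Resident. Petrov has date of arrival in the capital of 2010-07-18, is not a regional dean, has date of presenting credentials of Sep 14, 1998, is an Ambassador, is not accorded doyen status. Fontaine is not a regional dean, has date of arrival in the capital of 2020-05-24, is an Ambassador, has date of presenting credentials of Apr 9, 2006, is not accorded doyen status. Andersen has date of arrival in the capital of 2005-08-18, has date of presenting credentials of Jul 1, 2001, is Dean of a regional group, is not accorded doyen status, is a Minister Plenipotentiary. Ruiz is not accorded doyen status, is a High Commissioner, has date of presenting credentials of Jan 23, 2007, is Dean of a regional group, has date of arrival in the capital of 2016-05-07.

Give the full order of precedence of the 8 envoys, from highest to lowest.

By class of mission: Okonkwo (Apostolic Nuncio); then Fontaine and Petrov (Ambassador); then Ruiz (High Commissioner); then Andersen (Minister Plenipotentiary); then Beaumont, Saleh and Vasquez (Minister Resident).
Fontaine and Petrov are each not a regional dean, so the next rule applies.
Fontaine and Petrov are each not accorded doyen status, so the next rule applies.
Among Fontaine and Petrov, by date of arrival in the capital (later first): Fontaine (2020-05-24) before Petrov (2010-07-18).
Beaumont, Saleh and Vasquez are each not a regional dean, so the next rule applies.
Among Beaumont, Saleh and Vasquez, accorded doyen status before not accorded doyen status: Beaumont and Saleh (accorded doyen status) before Vasquez (not accorded doyen status).
Among Beaumont and Saleh, by date of arrival in the capital (later first): Beaumont (2001-02-01) before Saleh (1998-06-11).
Full order: Okonkwo, Fontaine, Petrov, Ruiz, Andersen, Beaumont, Saleh, Vasquez.

Okonkwo, Fontaine, Petrov, Ruiz, Andersen, Beaumont, Saleh, Vasquez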